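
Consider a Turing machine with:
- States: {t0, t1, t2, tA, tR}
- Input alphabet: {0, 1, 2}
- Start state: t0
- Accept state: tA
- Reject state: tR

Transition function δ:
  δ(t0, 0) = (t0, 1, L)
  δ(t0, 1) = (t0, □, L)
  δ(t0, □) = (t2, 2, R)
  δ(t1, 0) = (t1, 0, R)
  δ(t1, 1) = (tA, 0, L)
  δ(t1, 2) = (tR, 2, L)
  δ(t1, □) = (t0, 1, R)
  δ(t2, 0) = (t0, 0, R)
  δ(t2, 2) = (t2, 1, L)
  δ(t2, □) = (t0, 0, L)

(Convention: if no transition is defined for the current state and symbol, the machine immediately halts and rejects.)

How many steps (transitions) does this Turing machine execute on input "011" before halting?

Execution trace:
Initial: [t0]011
Step 1: δ(t0, 0) = (t0, 1, L) → [t0]□111
Step 2: δ(t0, □) = (t2, 2, R) → 2[t2]111

No transition is defined for δ(t2, 1). By convention the machine halts and rejects.

The machine executed 2 steps before halting.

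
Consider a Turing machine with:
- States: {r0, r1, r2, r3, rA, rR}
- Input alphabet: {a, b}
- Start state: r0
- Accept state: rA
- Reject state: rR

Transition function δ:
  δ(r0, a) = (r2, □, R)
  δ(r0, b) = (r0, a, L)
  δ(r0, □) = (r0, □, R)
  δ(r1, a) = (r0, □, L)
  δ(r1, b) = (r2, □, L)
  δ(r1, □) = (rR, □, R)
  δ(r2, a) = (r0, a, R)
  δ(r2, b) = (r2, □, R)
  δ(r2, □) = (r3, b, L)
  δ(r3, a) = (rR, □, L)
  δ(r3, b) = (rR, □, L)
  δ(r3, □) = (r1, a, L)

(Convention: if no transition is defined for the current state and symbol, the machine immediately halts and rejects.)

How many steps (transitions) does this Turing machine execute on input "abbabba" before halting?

Execution trace:
Initial: [r0]abbabba
Step 1: δ(r0, a) = (r2, □, R) → □[r2]bbabba
Step 2: δ(r2, b) = (r2, □, R) → □□[r2]babba
Step 3: δ(r2, b) = (r2, □, R) → □□□[r2]abba
Step 4: δ(r2, a) = (r0, a, R) → □□□a[r0]bba
Step 5: δ(r0, b) = (r0, a, L) → □□□[r0]aaba
Step 6: δ(r0, a) = (r2, □, R) → □□□□[r2]aba
Step 7: δ(r2, a) = (r0, a, R) → □□□□a[r0]ba
Step 8: δ(r0, b) = (r0, a, L) → □□□□[r0]aaa
Step 9: δ(r0, a) = (r2, □, R) → □□□□□[r2]aa
Step 10: δ(r2, a) = (r0, a, R) → □□□□□a[r0]a
Step 11: δ(r0, a) = (r2, □, R) → □□□□□a□[r2]□
Step 12: δ(r2, □) = (r3, b, L) → □□□□□a[r3]□b
Step 13: δ(r3, □) = (r1, a, L) → □□□□□[r1]aab
Step 14: δ(r1, a) = (r0, □, L) → □□□□[r0]□□ab
Step 15: δ(r0, □) = (r0, □, R) → □□□□□[r0]□ab
Step 16: δ(r0, □) = (r0, □, R) → □□□□□□[r0]ab
Step 17: δ(r0, a) = (r2, □, R) → □□□□□□□[r2]b
Step 18: δ(r2, b) = (r2, □, R) → □□□□□□□□[r2]□
Step 19: δ(r2, □) = (r3, b, L) → □□□□□□□[r3]□b
Step 20: δ(r3, □) = (r1, a, L) → □□□□□□[r1]□ab
Step 21: δ(r1, □) = (rR, □, R) → □□□□□□□[rR]ab

The machine reaches the reject state rR and halts.

The machine executed 21 steps before halting.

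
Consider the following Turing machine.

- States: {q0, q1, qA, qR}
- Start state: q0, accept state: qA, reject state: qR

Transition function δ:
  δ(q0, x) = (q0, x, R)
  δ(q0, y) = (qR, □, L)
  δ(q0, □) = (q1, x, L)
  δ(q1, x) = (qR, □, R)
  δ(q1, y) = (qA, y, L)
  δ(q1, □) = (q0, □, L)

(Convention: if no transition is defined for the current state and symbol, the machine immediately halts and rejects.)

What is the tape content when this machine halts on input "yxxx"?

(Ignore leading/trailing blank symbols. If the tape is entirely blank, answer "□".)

Execution trace:
Initial: [q0]yxxx
Step 1: δ(q0, y) = (qR, □, L) → [qR]□□xxx

The machine reaches the reject state qR and halts.

Final tape (ignoring leading/trailing blanks): xxx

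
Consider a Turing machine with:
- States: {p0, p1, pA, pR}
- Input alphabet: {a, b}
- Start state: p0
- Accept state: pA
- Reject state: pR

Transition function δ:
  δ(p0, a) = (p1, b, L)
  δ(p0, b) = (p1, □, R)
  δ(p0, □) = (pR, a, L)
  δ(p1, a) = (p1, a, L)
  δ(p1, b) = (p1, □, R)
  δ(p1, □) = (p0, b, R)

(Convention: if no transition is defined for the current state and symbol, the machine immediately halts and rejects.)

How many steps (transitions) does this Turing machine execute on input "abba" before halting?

Execution trace:
Initial: [p0]abba
Step 1: δ(p0, a) = (p1, b, L) → [p1]□bbba
Step 2: δ(p1, □) = (p0, b, R) → b[p0]bbba
Step 3: δ(p0, b) = (p1, □, R) → b□[p1]bba
Step 4: δ(p1, b) = (p1, □, R) → b□□[p1]ba
Step 5: δ(p1, b) = (p1, □, R) → b□□□[p1]a
Step 6: δ(p1, a) = (p1, a, L) → b□□[p1]□a
Step 7: δ(p1, □) = (p0, b, R) → b□□b[p0]a
Step 8: δ(p0, a) = (p1, b, L) → b□□[p1]bb
Step 9: δ(p1, b) = (p1, □, R) → b□□□[p1]b
Step 10: δ(p1, b) = (p1, □, R) → b□□□□[p1]□
Step 11: δ(p1, □) = (p0, b, R) → b□□□□b[p0]□
Step 12: δ(p0, □) = (pR, a, L) → b□□□□[pR]ba

The machine reaches the reject state pR and halts.

The machine executed 12 steps before halting.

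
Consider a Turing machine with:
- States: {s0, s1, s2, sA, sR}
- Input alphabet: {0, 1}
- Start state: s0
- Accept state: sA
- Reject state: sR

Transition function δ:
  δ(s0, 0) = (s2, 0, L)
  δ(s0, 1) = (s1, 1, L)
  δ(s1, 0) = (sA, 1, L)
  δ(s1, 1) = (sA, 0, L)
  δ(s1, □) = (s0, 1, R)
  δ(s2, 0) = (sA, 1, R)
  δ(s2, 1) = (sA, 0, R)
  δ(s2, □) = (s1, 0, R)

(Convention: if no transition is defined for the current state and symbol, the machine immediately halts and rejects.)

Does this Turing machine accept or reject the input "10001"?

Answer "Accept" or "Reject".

Execution trace:
Initial: [s0]10001
Step 1: δ(s0, 1) = (s1, 1, L) → [s1]□10001
Step 2: δ(s1, □) = (s0, 1, R) → 1[s0]10001
Step 3: δ(s0, 1) = (s1, 1, L) → [s1]110001
Step 4: δ(s1, 1) = (sA, 0, L) → [sA]□010001

The machine reaches the accept state sA and halts.

Answer: Accept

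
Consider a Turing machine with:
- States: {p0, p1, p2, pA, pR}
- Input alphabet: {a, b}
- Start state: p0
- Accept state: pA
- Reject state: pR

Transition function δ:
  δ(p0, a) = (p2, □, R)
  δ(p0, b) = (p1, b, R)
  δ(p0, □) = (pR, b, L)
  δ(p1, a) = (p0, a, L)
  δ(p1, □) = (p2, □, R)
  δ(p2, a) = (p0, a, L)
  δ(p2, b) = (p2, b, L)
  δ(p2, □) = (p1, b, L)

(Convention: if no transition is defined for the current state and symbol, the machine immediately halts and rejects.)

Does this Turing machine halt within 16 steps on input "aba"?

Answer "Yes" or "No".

Execution trace:
Initial: [p0]aba
Step 1: δ(p0, a) = (p2, □, R) → □[p2]ba
Step 2: δ(p2, b) = (p2, b, L) → [p2]□ba
Step 3: δ(p2, □) = (p1, b, L) → [p1]□bba
Step 4: δ(p1, □) = (p2, □, R) → □[p2]bba
Step 5: δ(p2, b) = (p2, b, L) → [p2]□bba
Step 6: δ(p2, □) = (p1, b, L) → [p1]□bbba
Step 7: δ(p1, □) = (p2, □, R) → □[p2]bbba
Step 8: δ(p2, b) = (p2, b, L) → [p2]□bbba
Step 9: δ(p2, □) = (p1, b, L) → [p1]□bbbba
Step 10: δ(p1, □) = (p2, □, R) → □[p2]bbbba
Step 11: δ(p2, b) = (p2, b, L) → [p2]□bbbba
Step 12: δ(p2, □) = (p1, b, L) → [p1]□bbbbba
Step 13: δ(p1, □) = (p2, □, R) → □[p2]bbbbba
Step 14: δ(p2, b) = (p2, b, L) → [p2]□bbbbba
Step 15: δ(p2, □) = (p1, b, L) → [p1]□bbbbbba
Step 16: δ(p1, □) = (p2, □, R) → □[p2]bbbbbba

The machine has not reached a halting state after 16 steps.
The machine did not halt within the 16-step bound.

Answer: No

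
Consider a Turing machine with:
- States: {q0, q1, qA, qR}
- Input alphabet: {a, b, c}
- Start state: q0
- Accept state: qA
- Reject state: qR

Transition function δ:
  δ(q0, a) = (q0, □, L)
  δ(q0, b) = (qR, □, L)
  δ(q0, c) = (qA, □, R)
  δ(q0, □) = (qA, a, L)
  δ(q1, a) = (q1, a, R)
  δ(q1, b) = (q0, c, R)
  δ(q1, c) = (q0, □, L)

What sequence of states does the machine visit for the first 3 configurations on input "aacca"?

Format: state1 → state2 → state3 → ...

Execution trace:
Initial: [q0]aacca
Step 1: δ(q0, a) = (q0, □, L) → [q0]□□acca
Step 2: δ(q0, □) = (qA, a, L) → [qA]□a□acca

The machine reaches the accept state qA and halts.

State sequence: q0 → q0 → qA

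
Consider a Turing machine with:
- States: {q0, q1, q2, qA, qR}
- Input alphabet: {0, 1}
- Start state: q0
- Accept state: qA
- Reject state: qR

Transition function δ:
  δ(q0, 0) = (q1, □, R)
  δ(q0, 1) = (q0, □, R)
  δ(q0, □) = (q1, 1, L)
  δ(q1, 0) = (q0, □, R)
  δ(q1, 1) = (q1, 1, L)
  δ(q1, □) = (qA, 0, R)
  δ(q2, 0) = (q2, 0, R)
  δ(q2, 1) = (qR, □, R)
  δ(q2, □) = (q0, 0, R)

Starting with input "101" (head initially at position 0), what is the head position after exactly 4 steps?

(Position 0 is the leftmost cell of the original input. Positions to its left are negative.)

Execution trace (head position shown):
Step 0: [q0]101  (head at position 0)
Step 1: move right → □[q0]01  (head at position 1)
Step 2: move right → □□[q1]1  (head at position 2)
Step 3: move left → □[q1]□1  (head at position 1)
Step 4: move right → □0[qA]1  (head at position 2)

After 4 steps, the head is at position 2.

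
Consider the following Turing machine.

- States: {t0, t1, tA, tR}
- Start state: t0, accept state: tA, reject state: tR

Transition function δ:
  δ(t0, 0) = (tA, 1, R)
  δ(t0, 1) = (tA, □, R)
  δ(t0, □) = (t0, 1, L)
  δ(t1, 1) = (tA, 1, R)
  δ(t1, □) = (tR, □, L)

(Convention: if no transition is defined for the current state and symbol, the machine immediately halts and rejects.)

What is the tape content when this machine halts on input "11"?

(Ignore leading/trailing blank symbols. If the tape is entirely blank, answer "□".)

Execution trace:
Initial: [t0]11
Step 1: δ(t0, 1) = (tA, □, R) → □[tA]1

The machine reaches the accept state tA and halts.

Final tape (ignoring leading/trailing blanks): 1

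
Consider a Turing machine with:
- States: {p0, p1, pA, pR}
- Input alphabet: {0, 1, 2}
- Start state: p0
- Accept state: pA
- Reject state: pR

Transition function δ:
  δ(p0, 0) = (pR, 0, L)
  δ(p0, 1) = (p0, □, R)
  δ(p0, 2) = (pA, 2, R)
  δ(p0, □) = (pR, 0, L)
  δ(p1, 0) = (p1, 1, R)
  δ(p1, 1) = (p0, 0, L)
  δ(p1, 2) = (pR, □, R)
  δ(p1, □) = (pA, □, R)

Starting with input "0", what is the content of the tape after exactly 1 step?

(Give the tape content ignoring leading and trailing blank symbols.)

Execution trace:
Initial: [p0]0
Step 1: δ(p0, 0) = (pR, 0, L) → [pR]□0

The machine reaches the reject state pR and halts.

After 1 step, the tape (ignoring leading/trailing blanks) is: 0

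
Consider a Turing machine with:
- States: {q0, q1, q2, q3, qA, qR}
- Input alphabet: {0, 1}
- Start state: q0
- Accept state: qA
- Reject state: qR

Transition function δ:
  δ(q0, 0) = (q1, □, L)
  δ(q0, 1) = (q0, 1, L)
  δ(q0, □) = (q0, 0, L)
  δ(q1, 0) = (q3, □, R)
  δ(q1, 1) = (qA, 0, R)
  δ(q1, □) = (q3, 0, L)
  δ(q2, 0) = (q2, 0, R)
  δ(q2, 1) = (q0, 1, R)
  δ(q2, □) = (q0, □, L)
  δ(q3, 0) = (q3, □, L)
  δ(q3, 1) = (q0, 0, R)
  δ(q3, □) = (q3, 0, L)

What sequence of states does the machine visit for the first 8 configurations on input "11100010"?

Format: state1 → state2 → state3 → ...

Execution trace:
Initial: [q0]11100010
Step 1: δ(q0, 1) = (q0, 1, L) → [q0]□11100010
Step 2: δ(q0, □) = (q0, 0, L) → [q0]□011100010
Step 3: δ(q0, □) = (q0, 0, L) → [q0]□0011100010
Step 4: δ(q0, □) = (q0, 0, L) → [q0]□00011100010
Step 5: δ(q0, □) = (q0, 0, L) → [q0]□000011100010
Step 6: δ(q0, □) = (q0, 0, L) → [q0]□0000011100010
Step 7: δ(q0, □) = (q0, 0, L) → [q0]□00000011100010

State sequence: q0 → q0 → q0 → q0 → q0 → q0 → q0 → q0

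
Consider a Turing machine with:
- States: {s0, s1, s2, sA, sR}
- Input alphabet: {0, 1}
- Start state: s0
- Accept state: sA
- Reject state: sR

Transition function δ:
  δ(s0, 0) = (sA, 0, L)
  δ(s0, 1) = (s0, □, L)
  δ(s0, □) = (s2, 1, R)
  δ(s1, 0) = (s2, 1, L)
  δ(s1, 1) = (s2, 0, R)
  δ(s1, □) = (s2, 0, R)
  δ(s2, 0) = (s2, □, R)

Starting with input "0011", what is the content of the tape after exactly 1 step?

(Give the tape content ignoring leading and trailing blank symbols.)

Execution trace:
Initial: [s0]0011
Step 1: δ(s0, 0) = (sA, 0, L) → [sA]□0011

The machine reaches the accept state sA and halts.

After 1 step, the tape (ignoring leading/trailing blanks) is: 0011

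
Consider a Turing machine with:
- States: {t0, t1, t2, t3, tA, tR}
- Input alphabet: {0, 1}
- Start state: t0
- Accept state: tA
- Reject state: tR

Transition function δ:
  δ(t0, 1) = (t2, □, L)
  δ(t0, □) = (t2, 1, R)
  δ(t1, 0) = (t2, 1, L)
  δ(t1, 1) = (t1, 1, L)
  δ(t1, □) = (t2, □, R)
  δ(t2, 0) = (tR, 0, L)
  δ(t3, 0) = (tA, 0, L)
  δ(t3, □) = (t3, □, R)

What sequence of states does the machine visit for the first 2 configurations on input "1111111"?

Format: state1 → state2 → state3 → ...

Execution trace:
Initial: [t0]1111111
Step 1: δ(t0, 1) = (t2, □, L) → [t2]□□111111

No transition is defined for δ(t2, □). By convention the machine halts and rejects.

State sequence: t0 → t2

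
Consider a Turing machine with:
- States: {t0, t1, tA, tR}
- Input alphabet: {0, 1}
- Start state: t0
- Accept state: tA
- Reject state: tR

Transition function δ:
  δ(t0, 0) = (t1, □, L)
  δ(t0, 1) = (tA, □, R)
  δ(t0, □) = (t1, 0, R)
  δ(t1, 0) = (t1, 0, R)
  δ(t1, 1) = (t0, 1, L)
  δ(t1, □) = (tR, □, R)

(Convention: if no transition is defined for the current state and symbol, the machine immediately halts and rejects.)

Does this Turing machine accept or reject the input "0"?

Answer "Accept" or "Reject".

Execution trace:
Initial: [t0]0
Step 1: δ(t0, 0) = (t1, □, L) → [t1]□□
Step 2: δ(t1, □) = (tR, □, R) → □[tR]□

The machine reaches the reject state tR and halts.

Answer: Reject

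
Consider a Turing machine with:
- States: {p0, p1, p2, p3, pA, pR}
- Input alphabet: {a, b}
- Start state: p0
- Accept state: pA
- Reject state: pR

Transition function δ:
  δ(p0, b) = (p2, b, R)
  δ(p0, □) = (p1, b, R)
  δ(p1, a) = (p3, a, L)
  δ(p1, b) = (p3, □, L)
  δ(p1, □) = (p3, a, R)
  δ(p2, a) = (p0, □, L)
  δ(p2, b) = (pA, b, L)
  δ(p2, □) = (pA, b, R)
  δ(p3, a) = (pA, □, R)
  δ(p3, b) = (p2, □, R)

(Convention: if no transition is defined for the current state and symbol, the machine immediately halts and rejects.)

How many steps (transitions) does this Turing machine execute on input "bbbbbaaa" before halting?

Execution trace:
Initial: [p0]bbbbbaaa
Step 1: δ(p0, b) = (p2, b, R) → b[p2]bbbbaaa
Step 2: δ(p2, b) = (pA, b, L) → [pA]bbbbbaaa

The machine reaches the accept state pA and halts.

The machine executed 2 steps before halting.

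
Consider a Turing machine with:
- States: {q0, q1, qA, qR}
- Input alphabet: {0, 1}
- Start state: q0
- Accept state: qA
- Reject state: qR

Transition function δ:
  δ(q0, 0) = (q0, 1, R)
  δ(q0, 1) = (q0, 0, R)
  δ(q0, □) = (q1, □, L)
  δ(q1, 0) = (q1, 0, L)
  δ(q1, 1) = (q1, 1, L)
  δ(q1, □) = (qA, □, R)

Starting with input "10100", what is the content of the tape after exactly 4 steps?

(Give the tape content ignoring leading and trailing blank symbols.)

Execution trace:
Initial: [q0]10100
Step 1: δ(q0, 1) = (q0, 0, R) → 0[q0]0100
Step 2: δ(q0, 0) = (q0, 1, R) → 01[q0]100
Step 3: δ(q0, 1) = (q0, 0, R) → 010[q0]00
Step 4: δ(q0, 0) = (q0, 1, R) → 0101[q0]0

After 4 steps, the tape (ignoring leading/trailing blanks) is: 01010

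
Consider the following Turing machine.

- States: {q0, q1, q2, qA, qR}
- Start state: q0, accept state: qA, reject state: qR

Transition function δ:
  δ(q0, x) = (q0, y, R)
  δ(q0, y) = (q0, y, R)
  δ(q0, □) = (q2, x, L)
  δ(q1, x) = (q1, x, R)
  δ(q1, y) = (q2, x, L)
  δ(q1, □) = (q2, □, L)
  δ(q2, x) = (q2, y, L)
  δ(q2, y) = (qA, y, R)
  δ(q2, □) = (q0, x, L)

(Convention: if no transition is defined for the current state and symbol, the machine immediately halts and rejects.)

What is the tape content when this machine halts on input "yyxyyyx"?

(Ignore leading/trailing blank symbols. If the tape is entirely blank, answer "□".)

Execution trace:
Initial: [q0]yyxyyyx
Step 1: δ(q0, y) = (q0, y, R) → y[q0]yxyyyx
Step 2: δ(q0, y) = (q0, y, R) → yy[q0]xyyyx
Step 3: δ(q0, x) = (q0, y, R) → yyy[q0]yyyx
Step 4: δ(q0, y) = (q0, y, R) → yyyy[q0]yyx
Step 5: δ(q0, y) = (q0, y, R) → yyyyy[q0]yx
Step 6: δ(q0, y) = (q0, y, R) → yyyyyy[q0]x
Step 7: δ(q0, x) = (q0, y, R) → yyyyyyy[q0]□
Step 8: δ(q0, □) = (q2, x, L) → yyyyyy[q2]yx
Step 9: δ(q2, y) = (qA, y, R) → yyyyyyy[qA]x

The machine reaches the accept state qA and halts.

Final tape (ignoring leading/trailing blanks): yyyyyyyx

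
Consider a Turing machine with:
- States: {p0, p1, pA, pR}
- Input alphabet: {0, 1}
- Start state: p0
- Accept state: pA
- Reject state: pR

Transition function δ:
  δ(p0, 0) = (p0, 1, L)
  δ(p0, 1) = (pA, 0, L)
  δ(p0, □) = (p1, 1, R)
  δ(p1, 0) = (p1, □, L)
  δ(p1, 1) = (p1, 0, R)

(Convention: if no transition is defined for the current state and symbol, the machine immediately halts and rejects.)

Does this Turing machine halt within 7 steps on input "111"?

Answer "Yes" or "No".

Execution trace:
Initial: [p0]111
Step 1: δ(p0, 1) = (pA, 0, L) → [pA]□011

The machine reaches the accept state pA and halts.
The machine halted after 1 step (within the 7-step bound).

Answer: Yes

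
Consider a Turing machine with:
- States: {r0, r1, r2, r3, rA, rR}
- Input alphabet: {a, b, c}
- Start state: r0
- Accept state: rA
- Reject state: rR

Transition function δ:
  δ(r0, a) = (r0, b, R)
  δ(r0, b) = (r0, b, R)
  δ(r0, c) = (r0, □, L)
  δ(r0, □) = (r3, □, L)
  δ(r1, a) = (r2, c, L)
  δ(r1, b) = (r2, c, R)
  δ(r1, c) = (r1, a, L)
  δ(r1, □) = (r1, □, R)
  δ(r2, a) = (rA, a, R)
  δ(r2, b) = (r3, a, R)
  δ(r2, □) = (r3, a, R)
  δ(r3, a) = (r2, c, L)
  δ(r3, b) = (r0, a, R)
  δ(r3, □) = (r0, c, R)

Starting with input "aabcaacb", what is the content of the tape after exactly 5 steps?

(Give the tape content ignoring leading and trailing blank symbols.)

Execution trace:
Initial: [r0]aabcaacb
Step 1: δ(r0, a) = (r0, b, R) → b[r0]abcaacb
Step 2: δ(r0, a) = (r0, b, R) → bb[r0]bcaacb
Step 3: δ(r0, b) = (r0, b, R) → bbb[r0]caacb
Step 4: δ(r0, c) = (r0, □, L) → bb[r0]b□aacb
Step 5: δ(r0, b) = (r0, b, R) → bbb[r0]□aacb

After 5 steps, the tape (ignoring leading/trailing blanks) is: bbb□aacb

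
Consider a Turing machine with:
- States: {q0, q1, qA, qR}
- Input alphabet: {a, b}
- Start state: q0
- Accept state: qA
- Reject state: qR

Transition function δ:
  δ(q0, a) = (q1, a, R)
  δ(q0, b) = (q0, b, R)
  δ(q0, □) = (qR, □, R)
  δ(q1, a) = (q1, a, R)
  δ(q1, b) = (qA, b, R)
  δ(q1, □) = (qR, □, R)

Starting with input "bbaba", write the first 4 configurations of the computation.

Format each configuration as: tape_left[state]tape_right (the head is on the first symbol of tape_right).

Transitions applied:
Step 1: δ(q0, b) = (q0, b, R)
Step 2: δ(q0, b) = (q0, b, R)
Step 3: δ(q0, a) = (q1, a, R)

The first 4 configurations are:
[q0]bbaba ⊢ b[q0]baba ⊢ bb[q0]aba ⊢ bba[q1]ba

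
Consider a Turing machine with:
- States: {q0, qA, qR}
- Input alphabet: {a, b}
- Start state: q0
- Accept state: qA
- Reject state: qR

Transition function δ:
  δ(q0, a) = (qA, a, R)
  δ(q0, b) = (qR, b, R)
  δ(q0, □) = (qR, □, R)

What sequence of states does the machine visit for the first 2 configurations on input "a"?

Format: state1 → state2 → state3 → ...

Execution trace:
Initial: [q0]a
Step 1: δ(q0, a) = (qA, a, R) → a[qA]□

The machine reaches the accept state qA and halts.

State sequence: q0 → qA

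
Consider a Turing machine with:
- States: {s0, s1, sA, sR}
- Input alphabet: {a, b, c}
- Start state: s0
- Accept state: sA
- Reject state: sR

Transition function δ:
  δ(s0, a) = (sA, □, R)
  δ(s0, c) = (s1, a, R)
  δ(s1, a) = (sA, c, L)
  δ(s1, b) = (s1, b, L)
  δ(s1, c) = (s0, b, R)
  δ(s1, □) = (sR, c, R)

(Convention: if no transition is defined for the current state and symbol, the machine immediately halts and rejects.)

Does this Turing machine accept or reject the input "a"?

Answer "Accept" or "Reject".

Execution trace:
Initial: [s0]a
Step 1: δ(s0, a) = (sA, □, R) → □[sA]□

The machine reaches the accept state sA and halts.

Answer: Accept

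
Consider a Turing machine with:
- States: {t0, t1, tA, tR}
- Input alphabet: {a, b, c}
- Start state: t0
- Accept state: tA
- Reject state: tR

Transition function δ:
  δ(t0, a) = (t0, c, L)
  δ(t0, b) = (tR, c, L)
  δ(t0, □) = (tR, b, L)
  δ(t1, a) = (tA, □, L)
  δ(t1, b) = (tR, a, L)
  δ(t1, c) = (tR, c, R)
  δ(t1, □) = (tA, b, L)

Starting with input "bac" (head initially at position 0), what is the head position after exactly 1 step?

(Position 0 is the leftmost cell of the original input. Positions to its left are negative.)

Execution trace (head position shown):
Step 0: [t0]bac  (head at position 0)
Step 1: move left → [tR]□cac  (head at position -1)

After 1 step, the head is at position -1.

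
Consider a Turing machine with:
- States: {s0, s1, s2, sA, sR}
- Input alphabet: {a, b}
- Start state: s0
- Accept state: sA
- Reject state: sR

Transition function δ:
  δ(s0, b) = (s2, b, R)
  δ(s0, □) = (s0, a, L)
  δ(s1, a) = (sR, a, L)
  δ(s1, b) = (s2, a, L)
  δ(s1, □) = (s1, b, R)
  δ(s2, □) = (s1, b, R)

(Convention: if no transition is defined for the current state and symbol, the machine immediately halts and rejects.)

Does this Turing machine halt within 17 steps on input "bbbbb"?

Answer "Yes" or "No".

Execution trace:
Initial: [s0]bbbbb
Step 1: δ(s0, b) = (s2, b, R) → b[s2]bbbb

No transition is defined for δ(s2, b). By convention the machine halts and rejects.
The machine halted after 1 step (within the 17-step bound).

Answer: Yes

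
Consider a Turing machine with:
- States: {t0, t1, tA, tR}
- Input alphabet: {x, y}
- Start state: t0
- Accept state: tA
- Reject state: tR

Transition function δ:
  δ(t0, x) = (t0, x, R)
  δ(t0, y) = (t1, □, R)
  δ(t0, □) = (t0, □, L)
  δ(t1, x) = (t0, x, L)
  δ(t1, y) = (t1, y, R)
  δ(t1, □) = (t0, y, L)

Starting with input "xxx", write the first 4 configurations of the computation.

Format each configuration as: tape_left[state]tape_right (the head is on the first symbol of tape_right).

Transitions applied:
Step 1: δ(t0, x) = (t0, x, R)
Step 2: δ(t0, x) = (t0, x, R)
Step 3: δ(t0, x) = (t0, x, R)

The first 4 configurations are:
[t0]xxx ⊢ x[t0]xx ⊢ xx[t0]x ⊢ xxx[t0]□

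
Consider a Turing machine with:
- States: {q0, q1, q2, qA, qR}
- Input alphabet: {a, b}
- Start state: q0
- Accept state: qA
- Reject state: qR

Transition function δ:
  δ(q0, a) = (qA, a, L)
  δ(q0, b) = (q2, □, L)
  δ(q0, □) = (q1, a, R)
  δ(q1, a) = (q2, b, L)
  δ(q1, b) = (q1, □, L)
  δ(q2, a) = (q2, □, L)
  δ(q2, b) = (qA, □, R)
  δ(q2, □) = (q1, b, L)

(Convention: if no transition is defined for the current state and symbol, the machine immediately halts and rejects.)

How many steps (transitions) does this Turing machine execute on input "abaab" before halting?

Execution trace:
Initial: [q0]abaab
Step 1: δ(q0, a) = (qA, a, L) → [qA]□abaab

The machine reaches the accept state qA and halts.

The machine executed 1 step before halting.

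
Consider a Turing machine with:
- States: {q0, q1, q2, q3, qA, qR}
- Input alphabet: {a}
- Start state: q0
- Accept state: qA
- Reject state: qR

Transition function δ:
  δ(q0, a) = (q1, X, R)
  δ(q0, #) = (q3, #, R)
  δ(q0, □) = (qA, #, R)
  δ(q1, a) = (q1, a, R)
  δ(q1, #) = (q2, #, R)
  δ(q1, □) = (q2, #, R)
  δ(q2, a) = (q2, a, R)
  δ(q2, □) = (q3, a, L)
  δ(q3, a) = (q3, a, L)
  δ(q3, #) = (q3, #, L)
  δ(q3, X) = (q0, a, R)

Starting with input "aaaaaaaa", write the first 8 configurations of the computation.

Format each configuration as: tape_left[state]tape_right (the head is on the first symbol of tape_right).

Transitions applied:
Step 1: δ(q0, a) = (q1, X, R)
Step 2: δ(q1, a) = (q1, a, R)
Step 3: δ(q1, a) = (q1, a, R)
Step 4: δ(q1, a) = (q1, a, R)
Step 5: δ(q1, a) = (q1, a, R)
Step 6: δ(q1, a) = (q1, a, R)
Step 7: δ(q1, a) = (q1, a, R)

The first 8 configurations are:
[q0]aaaaaaaa ⊢ X[q1]aaaaaaa ⊢ Xa[q1]aaaaaa ⊢ Xaa[q1]aaaaa ⊢ Xaaa[q1]aaaa ⊢ Xaaaa[q1]aaa ⊢ Xaaaaa[q1]aa ⊢ Xaaaaaa[q1]a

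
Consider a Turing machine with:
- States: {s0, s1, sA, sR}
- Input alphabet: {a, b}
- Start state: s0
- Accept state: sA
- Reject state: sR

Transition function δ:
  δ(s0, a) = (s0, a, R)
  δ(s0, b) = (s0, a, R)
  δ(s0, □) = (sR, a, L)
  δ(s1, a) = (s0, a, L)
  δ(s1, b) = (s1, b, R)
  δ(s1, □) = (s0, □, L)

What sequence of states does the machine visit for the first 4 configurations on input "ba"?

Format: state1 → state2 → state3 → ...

Execution trace:
Initial: [s0]ba
Step 1: δ(s0, b) = (s0, a, R) → a[s0]a
Step 2: δ(s0, a) = (s0, a, R) → aa[s0]□
Step 3: δ(s0, □) = (sR, a, L) → a[sR]aa

The machine reaches the reject state sR and halts.

State sequence: s0 → s0 → s0 → sR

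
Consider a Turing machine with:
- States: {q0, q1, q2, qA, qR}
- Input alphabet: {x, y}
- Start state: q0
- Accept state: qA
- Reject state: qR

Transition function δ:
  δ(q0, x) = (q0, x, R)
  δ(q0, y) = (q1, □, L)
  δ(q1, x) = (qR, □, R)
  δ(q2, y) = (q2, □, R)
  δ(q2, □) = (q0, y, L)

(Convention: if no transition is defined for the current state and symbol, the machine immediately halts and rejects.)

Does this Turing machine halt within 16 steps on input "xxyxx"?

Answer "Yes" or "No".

Execution trace:
Initial: [q0]xxyxx
Step 1: δ(q0, x) = (q0, x, R) → x[q0]xyxx
Step 2: δ(q0, x) = (q0, x, R) → xx[q0]yxx
Step 3: δ(q0, y) = (q1, □, L) → x[q1]x□xx
Step 4: δ(q1, x) = (qR, □, R) → x□[qR]□xx

The machine reaches the reject state qR and halts.
The machine halted after 4 steps (within the 16-step bound).

Answer: Yes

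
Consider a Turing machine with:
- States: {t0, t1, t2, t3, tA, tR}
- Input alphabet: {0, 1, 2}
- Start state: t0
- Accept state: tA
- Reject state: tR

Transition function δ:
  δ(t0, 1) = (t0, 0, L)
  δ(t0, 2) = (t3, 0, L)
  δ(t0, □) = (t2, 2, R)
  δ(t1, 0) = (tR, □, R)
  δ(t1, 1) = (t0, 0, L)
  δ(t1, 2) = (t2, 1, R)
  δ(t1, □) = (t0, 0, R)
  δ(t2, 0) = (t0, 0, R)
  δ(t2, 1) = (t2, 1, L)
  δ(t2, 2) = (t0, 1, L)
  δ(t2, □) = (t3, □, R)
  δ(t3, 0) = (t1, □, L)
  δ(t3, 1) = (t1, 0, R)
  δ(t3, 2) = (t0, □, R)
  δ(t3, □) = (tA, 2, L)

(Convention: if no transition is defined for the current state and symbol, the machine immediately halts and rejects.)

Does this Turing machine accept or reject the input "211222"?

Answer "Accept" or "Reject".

Execution trace:
Initial: [t0]211222
Step 1: δ(t0, 2) = (t3, 0, L) → [t3]□011222
Step 2: δ(t3, □) = (tA, 2, L) → [tA]□2011222

The machine reaches the accept state tA and halts.

Answer: Accept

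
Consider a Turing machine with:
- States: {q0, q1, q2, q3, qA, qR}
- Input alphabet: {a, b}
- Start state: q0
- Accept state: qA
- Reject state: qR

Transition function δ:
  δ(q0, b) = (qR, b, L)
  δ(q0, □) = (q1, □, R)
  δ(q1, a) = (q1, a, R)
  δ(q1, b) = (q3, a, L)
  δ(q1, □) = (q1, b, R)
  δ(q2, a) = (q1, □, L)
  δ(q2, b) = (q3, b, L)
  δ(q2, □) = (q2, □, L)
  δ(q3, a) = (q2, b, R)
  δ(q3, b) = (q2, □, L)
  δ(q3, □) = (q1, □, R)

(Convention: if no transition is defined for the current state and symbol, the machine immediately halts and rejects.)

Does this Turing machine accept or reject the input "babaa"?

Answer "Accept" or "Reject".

Execution trace:
Initial: [q0]babaa
Step 1: δ(q0, b) = (qR, b, L) → [qR]□babaa

The machine reaches the reject state qR and halts.

Answer: Reject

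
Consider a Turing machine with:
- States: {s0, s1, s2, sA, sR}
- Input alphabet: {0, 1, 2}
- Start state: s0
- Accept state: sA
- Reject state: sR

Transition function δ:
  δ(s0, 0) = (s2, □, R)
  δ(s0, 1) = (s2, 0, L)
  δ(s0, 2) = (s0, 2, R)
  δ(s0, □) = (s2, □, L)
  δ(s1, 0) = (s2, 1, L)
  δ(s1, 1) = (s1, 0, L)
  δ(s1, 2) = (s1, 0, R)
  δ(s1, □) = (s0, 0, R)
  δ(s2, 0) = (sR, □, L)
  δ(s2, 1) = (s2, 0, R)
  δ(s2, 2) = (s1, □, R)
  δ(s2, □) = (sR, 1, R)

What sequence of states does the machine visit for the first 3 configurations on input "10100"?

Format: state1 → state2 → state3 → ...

Execution trace:
Initial: [s0]10100
Step 1: δ(s0, 1) = (s2, 0, L) → [s2]□00100
Step 2: δ(s2, □) = (sR, 1, R) → 1[sR]00100

The machine reaches the reject state sR and halts.

State sequence: s0 → s2 → sR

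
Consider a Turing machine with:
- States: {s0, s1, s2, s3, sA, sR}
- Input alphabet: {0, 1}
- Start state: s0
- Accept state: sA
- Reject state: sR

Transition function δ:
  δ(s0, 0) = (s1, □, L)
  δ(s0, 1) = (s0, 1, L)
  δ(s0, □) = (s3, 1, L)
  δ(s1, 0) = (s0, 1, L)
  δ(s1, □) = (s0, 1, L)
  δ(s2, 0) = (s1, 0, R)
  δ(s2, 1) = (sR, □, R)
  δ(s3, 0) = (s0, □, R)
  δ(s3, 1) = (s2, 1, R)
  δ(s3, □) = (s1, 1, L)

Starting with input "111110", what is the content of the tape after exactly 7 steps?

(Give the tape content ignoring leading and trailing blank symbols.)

Execution trace:
Initial: [s0]111110
Step 1: δ(s0, 1) = (s0, 1, L) → [s0]□111110
Step 2: δ(s0, □) = (s3, 1, L) → [s3]□1111110
Step 3: δ(s3, □) = (s1, 1, L) → [s1]□11111110
Step 4: δ(s1, □) = (s0, 1, L) → [s0]□111111110
Step 5: δ(s0, □) = (s3, 1, L) → [s3]□1111111110
Step 6: δ(s3, □) = (s1, 1, L) → [s1]□11111111110
Step 7: δ(s1, □) = (s0, 1, L) → [s0]□111111111110

After 7 steps, the tape (ignoring leading/trailing blanks) is: 111111111110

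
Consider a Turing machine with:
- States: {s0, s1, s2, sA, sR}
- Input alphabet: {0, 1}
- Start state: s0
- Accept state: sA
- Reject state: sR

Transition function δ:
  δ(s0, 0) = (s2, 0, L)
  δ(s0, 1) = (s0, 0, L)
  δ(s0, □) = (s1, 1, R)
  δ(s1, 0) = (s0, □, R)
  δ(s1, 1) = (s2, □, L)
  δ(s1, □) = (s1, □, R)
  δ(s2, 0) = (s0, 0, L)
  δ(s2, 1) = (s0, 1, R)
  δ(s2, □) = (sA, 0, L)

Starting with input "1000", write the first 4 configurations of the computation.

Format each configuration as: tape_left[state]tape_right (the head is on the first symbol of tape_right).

Transitions applied:
Step 1: δ(s0, 1) = (s0, 0, L)
Step 2: δ(s0, □) = (s1, 1, R)
Step 3: δ(s1, 0) = (s0, □, R)

The first 4 configurations are:
[s0]1000 ⊢ [s0]□0000 ⊢ 1[s1]0000 ⊢ 1□[s0]000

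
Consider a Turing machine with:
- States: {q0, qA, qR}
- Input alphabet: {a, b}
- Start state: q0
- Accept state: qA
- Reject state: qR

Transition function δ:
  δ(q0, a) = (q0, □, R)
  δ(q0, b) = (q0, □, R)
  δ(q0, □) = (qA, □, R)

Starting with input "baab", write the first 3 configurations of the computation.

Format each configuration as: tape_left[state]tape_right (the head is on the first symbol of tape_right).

Transitions applied:
Step 1: δ(q0, b) = (q0, □, R)
Step 2: δ(q0, a) = (q0, □, R)

The first 3 configurations are:
[q0]baab ⊢ □[q0]aab ⊢ □□[q0]ab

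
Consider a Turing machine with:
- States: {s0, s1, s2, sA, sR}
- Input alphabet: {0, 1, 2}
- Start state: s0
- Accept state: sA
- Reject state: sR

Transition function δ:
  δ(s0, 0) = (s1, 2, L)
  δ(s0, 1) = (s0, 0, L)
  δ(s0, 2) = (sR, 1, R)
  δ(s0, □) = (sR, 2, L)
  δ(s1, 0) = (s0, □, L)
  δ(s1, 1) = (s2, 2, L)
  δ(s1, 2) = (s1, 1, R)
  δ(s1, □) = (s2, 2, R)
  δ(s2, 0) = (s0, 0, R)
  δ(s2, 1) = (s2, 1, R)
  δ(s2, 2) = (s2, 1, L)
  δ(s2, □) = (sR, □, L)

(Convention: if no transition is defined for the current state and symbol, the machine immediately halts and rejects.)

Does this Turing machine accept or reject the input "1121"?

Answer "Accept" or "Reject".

Execution trace:
Initial: [s0]1121
Step 1: δ(s0, 1) = (s0, 0, L) → [s0]□0121
Step 2: δ(s0, □) = (sR, 2, L) → [sR]□20121

The machine reaches the reject state sR and halts.

Answer: Reject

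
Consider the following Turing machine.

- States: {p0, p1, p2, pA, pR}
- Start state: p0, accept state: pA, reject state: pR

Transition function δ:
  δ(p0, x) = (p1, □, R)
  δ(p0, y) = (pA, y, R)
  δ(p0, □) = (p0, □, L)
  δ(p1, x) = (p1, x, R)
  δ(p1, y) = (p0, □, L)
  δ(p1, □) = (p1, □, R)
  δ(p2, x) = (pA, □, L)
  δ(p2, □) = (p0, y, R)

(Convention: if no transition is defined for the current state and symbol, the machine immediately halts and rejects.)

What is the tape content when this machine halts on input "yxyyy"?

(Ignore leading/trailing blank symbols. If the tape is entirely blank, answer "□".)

Execution trace:
Initial: [p0]yxyyy
Step 1: δ(p0, y) = (pA, y, R) → y[pA]xyyy

The machine reaches the accept state pA and halts.

Final tape (ignoring leading/trailing blanks): yxyyy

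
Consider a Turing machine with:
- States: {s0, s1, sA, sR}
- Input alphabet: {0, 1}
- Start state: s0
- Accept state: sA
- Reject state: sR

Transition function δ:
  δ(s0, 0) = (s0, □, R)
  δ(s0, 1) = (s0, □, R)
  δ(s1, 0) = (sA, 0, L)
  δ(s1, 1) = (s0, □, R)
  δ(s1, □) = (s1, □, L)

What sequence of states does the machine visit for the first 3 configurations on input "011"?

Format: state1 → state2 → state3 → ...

Execution trace:
Initial: [s0]011
Step 1: δ(s0, 0) = (s0, □, R) → □[s0]11
Step 2: δ(s0, 1) = (s0, □, R) → □□[s0]1

State sequence: s0 → s0 → s0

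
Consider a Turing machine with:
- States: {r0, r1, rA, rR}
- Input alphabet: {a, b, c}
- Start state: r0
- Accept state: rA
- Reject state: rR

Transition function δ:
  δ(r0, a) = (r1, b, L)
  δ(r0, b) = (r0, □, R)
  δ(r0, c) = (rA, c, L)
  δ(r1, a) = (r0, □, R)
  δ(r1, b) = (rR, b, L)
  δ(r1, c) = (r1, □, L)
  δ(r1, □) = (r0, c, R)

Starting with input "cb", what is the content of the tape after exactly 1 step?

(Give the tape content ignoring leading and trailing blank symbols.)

Execution trace:
Initial: [r0]cb
Step 1: δ(r0, c) = (rA, c, L) → [rA]□cb

The machine reaches the accept state rA and halts.

After 1 step, the tape (ignoring leading/trailing blanks) is: cb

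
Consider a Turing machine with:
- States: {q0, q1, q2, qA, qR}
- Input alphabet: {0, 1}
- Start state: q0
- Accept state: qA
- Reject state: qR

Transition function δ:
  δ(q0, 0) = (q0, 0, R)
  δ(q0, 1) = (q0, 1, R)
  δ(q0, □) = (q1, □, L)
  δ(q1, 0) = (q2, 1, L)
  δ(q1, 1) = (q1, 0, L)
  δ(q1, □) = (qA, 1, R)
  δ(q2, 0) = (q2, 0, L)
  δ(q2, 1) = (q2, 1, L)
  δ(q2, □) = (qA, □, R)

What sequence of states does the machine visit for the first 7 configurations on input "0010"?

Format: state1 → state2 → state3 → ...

Execution trace:
Initial: [q0]0010
Step 1: δ(q0, 0) = (q0, 0, R) → 0[q0]010
Step 2: δ(q0, 0) = (q0, 0, R) → 00[q0]10
Step 3: δ(q0, 1) = (q0, 1, R) → 001[q0]0
Step 4: δ(q0, 0) = (q0, 0, R) → 0010[q0]□
Step 5: δ(q0, □) = (q1, □, L) → 001[q1]0□
Step 6: δ(q1, 0) = (q2, 1, L) → 00[q2]11□

State sequence: q0 → q0 → q0 → q0 → q0 → q1 → q2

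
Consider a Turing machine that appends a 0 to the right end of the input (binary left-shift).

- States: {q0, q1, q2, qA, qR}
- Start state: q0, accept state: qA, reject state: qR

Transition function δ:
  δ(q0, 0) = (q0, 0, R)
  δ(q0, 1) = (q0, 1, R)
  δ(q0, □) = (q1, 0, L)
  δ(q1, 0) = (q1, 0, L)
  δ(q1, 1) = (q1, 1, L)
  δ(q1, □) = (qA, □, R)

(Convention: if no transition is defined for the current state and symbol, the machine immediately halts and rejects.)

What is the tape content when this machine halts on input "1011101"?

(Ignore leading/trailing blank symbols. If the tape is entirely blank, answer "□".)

Execution trace:
Initial: [q0]1011101
Step 1: δ(q0, 1) = (q0, 1, R) → 1[q0]011101
Step 2: δ(q0, 0) = (q0, 0, R) → 10[q0]11101
Step 3: δ(q0, 1) = (q0, 1, R) → 101[q0]1101
Step 4: δ(q0, 1) = (q0, 1, R) → 1011[q0]101
Step 5: δ(q0, 1) = (q0, 1, R) → 10111[q0]01
Step 6: δ(q0, 0) = (q0, 0, R) → 101110[q0]1
Step 7: δ(q0, 1) = (q0, 1, R) → 1011101[q0]□
Step 8: δ(q0, □) = (q1, 0, L) → 101110[q1]10
Step 9: δ(q1, 1) = (q1, 1, L) → 10111[q1]010
Step 10: δ(q1, 0) = (q1, 0, L) → 1011[q1]1010
Step 11: δ(q1, 1) = (q1, 1, L) → 101[q1]11010
Step 12: δ(q1, 1) = (q1, 1, L) → 10[q1]111010
Step 13: δ(q1, 1) = (q1, 1, L) → 1[q1]0111010
Step 14: δ(q1, 0) = (q1, 0, L) → [q1]10111010
Step 15: δ(q1, 1) = (q1, 1, L) → [q1]□10111010
Step 16: δ(q1, □) = (qA, □, R) → □[qA]10111010

The machine reaches the accept state qA and halts.

Final tape (ignoring leading/trailing blanks): 10111010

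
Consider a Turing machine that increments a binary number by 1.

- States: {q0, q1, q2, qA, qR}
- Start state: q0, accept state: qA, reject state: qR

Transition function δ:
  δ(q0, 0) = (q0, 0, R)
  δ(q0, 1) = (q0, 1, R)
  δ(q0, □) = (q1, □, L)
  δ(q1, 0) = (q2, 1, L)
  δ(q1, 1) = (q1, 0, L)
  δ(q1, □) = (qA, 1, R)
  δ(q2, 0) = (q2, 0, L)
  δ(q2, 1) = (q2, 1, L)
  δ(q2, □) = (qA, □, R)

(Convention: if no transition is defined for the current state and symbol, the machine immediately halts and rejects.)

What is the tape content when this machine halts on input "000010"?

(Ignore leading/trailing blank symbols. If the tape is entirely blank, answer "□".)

Execution trace:
Initial: [q0]000010
Step 1: δ(q0, 0) = (q0, 0, R) → 0[q0]00010
Step 2: δ(q0, 0) = (q0, 0, R) → 00[q0]0010
Step 3: δ(q0, 0) = (q0, 0, R) → 000[q0]010
Step 4: δ(q0, 0) = (q0, 0, R) → 0000[q0]10
Step 5: δ(q0, 1) = (q0, 1, R) → 00001[q0]0
Step 6: δ(q0, 0) = (q0, 0, R) → 000010[q0]□
Step 7: δ(q0, □) = (q1, □, L) → 00001[q1]0□
Step 8: δ(q1, 0) = (q2, 1, L) → 0000[q2]11□
Step 9: δ(q2, 1) = (q2, 1, L) → 000[q2]011□
Step 10: δ(q2, 0) = (q2, 0, L) → 00[q2]0011□
Step 11: δ(q2, 0) = (q2, 0, L) → 0[q2]00011□
Step 12: δ(q2, 0) = (q2, 0, L) → [q2]000011□
Step 13: δ(q2, 0) = (q2, 0, L) → [q2]□000011□
Step 14: δ(q2, □) = (qA, □, R) → □[qA]000011□

The machine reaches the accept state qA and halts.

Final tape (ignoring leading/trailing blanks): 000011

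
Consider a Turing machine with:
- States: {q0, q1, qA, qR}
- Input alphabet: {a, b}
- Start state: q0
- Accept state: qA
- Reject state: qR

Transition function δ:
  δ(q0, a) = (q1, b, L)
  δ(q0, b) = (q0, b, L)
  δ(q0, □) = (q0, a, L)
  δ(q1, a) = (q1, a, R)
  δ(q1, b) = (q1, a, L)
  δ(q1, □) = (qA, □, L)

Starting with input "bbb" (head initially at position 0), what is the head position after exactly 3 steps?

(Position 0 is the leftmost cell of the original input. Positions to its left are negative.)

Execution trace (head position shown):
Step 0: [q0]bbb  (head at position 0)
Step 1: move left → [q0]□bbb  (head at position -1)
Step 2: move left → [q0]□abbb  (head at position -2)
Step 3: move left → [q0]□aabbb  (head at position -3)

After 3 steps, the head is at position -3.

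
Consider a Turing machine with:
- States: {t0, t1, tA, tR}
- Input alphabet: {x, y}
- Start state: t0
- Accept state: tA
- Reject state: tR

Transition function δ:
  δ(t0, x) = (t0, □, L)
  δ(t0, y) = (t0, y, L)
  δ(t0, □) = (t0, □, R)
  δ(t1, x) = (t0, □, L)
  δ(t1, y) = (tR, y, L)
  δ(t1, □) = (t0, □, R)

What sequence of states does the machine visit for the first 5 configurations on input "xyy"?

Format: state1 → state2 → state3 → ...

Execution trace:
Initial: [t0]xyy
Step 1: δ(t0, x) = (t0, □, L) → [t0]□□yy
Step 2: δ(t0, □) = (t0, □, R) → □[t0]□yy
Step 3: δ(t0, □) = (t0, □, R) → □□[t0]yy
Step 4: δ(t0, y) = (t0, y, L) → □[t0]□yy

State sequence: t0 → t0 → t0 → t0 → t0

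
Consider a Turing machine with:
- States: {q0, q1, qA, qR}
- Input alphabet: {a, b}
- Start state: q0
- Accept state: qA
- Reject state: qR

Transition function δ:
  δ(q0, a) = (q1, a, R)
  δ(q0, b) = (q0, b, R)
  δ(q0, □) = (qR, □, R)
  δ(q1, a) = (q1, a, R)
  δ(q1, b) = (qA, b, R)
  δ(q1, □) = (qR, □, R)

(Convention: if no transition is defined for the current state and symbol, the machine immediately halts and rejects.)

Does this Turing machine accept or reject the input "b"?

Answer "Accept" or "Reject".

Execution trace:
Initial: [q0]b
Step 1: δ(q0, b) = (q0, b, R) → b[q0]□
Step 2: δ(q0, □) = (qR, □, R) → b□[qR]□

The machine reaches the reject state qR and halts.

Answer: Reject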